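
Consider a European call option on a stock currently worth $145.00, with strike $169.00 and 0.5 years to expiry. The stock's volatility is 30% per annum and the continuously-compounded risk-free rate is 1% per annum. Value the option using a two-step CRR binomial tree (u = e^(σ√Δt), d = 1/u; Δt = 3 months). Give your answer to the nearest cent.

CRR parameters: u = e^(σ√Δt) = e^(0.3·√0.25) = 1.1618, d = 1/u = 0.8607
Per-period rate: rΔt = 0.01·0.25 = 0.0025, so R = e^0.0025 = 1.0025
Risk-neutral probability p = (e^0.0025 − 0.8607)/(1.1618 − 0.8607) = 0.1418/0.3011 = 0.4709
Terminal stock prices: S_uu = 195.7, S_ud = 145, S_dd = 107.4
Terminal payoffs (S − K): max(26.73, 0) = 26.73, max(-24, 0) = 0, max(-61.58, 0) = 0
Node u (S = 168.5): V_u = e^(−0.0025)·[0.4709·26.7295 + 0.5291·0.0000] = 12.5550
Node d (S = 124.8): V_d = e^(−0.0025)·[0.4709·0.0000 + 0.5291·0.0000] = 0.0000
Node 0 (S = 145): V_0 = e^(−0.0025)·[0.4709·12.5550 + 0.5291·0.0000] = 5.8972

$5.90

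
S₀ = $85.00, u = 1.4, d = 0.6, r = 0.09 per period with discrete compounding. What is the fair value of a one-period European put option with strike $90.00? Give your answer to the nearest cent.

$13.86

Risk-neutral probability p = (1 + 0.09 − 0.6)/(1.4 − 0.6) = 0.4900/0.8000 = 0.6125
Terminal stock prices: S_u = 119, S_d = 51
Terminal payoffs (K − S): max(-29, 0) = 0, max(39, 0) = 39
Node 0 (S = 85): V_0 = 1/1.09·[0.6125·0.0000 + 0.3875·39.0000] = 13.8647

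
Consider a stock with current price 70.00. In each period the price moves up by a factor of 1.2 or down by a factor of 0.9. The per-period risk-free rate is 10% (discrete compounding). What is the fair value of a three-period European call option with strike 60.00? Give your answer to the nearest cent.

25.17

Risk-neutral probability p = (1 + 0.1 − 0.9)/(1.2 − 0.9) = 0.2000/0.3000 = 0.6667
Terminal stock prices: S_uuu = 121, S_uud = 90.72, S_udd = 68.04, S_ddd = 51.03
Terminal payoffs (S − K): max(60.96, 0) = 60.96, max(30.72, 0) = 30.72, max(8.04, 0) = 8.04, max(-8.97, 0) = 0
Node uu (S = 100.8): V_uu = 1/1.1·[0.6667·60.9600 + 0.3333·30.7200] = 46.2545
Node ud (S = 75.6): V_ud = 1/1.1·[0.6667·30.7200 + 0.3333·8.0400] = 21.0545
Node dd (S = 56.7): V_dd = 1/1.1·[0.6667·8.0400 + 0.3333·0.0000] = 4.8727
Node u (S = 84): V_u = 1/1.1·[0.6667·46.2545 + 0.3333·21.0545] = 34.4132
Node d (S = 63): V_d = 1/1.1·[0.6667·21.0545 + 0.3333·4.8727] = 14.2369
Node 0 (S = 70): V_0 = 1/1.1·[0.6667·34.4132 + 0.3333·14.2369] = 25.1707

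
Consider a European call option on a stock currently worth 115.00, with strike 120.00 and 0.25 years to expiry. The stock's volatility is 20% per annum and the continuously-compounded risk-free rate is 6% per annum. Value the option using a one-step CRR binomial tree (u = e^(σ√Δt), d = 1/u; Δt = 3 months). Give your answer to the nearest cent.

3.85

CRR parameters: u = e^(σ√Δt) = e^(0.2·√0.25) = 1.1052, d = 1/u = 0.9048
Per-period rate: rΔt = 0.06·0.25 = 0.015, so R = e^0.015 = 1.0151
Risk-neutral probability p = (e^0.015 − 0.9048)/(1.1052 − 0.9048) = 0.1103/0.2003 = 0.5505
Terminal stock prices: S_u = 127.1, S_d = 104.1
Terminal payoffs (S − K): max(7.095, 0) = 7.095, max(-15.94, 0) = 0
Node 0 (S = 115): V_0 = e^(−0.015)·[0.5505·7.0947 + 0.4495·0.0000] = 3.8472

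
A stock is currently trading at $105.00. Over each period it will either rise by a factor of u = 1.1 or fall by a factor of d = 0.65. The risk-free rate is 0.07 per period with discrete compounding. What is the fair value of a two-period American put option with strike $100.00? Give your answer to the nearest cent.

Risk-neutral probability p = (1 + 0.07 − 0.65)/(1.1 − 0.65) = 0.4200/0.4500 = 0.9333
Terminal stock prices: S_uu = 127.1, S_ud = 75.08, S_dd = 44.36
Terminal payoffs (K − S): max(-27.05, 0) = 0, max(24.92, 0) = 24.92, max(55.64, 0) = 55.64
Node u (S = 115.5): continuation = 1/1.07·[0.9333·0.0000 + 0.0667·24.9250] = 1.5530; exercise value = 0.0000 ≤ continuation, so V_u = 1.5530
Node d (S = 68.25): continuation = 1/1.07·[0.9333·24.9250 + 0.0667·55.6375] = 25.2079; exercise value = 31.7500 > continuation, so V_d = 31.7500 (exercise)
Node 0 (S = 105): continuation = 1/1.07·[0.9333·1.5530 + 0.0667·31.7500] = 3.3328; exercise value = 0.0000 ≤ continuation, so V_0 = 3.3328

$3.33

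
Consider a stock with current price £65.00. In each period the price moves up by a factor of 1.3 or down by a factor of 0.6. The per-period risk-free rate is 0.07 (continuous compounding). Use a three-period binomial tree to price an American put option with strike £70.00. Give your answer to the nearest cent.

£13.57

Risk-neutral probability p = (e^0.07 − 0.6)/(1.3 − 0.6) = 0.4725/0.7000 = 0.6750
Terminal stock prices: S_uuu = 142.8, S_uud = 65.91, S_udd = 30.42, S_ddd = 14.04
Terminal payoffs (K − S): max(-72.81, 0) = 0, max(4.09, 0) = 4.09, max(39.58, 0) = 39.58, max(55.96, 0) = 55.96
Node uu (S = 109.9): continuation = e^(−0.07)·[0.6750·0.0000 + 0.3250·4.0900] = 1.2393; exercise value = 0.0000 ≤ continuation, so V_uu = 1.2393
Node ud (S = 50.7): continuation = e^(−0.07)·[0.6750·4.0900 + 0.3250·39.5800] = 14.5676; exercise value = 19.3000 > continuation, so V_ud = 19.3000 (exercise)
Node dd (S = 23.4): continuation = e^(−0.07)·[0.6750·39.5800 + 0.3250·55.9600] = 41.8676; exercise value = 46.6000 > continuation, so V_dd = 46.6000 (exercise)
Node u (S = 84.5): continuation = e^(−0.07)·[0.6750·1.2393 + 0.3250·19.3000] = 6.6282; exercise value = 0.0000 ≤ continuation, so V_u = 6.6282
Node d (S = 39): continuation = e^(−0.07)·[0.6750·19.3000 + 0.3250·46.6000] = 26.2676; exercise value = 31.0000 > continuation, so V_d = 31.0000 (exercise)
Node 0 (S = 65): continuation = e^(−0.07)·[0.6750·6.6282 + 0.3250·31.0000] = 13.5652; exercise value = 5.0000 ≤ continuation, so V_0 = 13.5652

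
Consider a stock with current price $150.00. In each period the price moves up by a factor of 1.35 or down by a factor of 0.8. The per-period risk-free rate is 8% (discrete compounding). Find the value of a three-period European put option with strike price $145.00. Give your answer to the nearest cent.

Risk-neutral probability p = (1 + 0.08 − 0.8)/(1.35 − 0.8) = 0.2800/0.5500 = 0.5091
Terminal stock prices: S_uuu = 369.1, S_uud = 218.7, S_udd = 129.6, S_ddd = 76.8
Terminal payoffs (K − S): max(-224.1, 0) = 0, max(-73.7, 0) = 0, max(15.4, 0) = 15.4, max(68.2, 0) = 68.2
Node uu (S = 273.4): V_uu = 1/1.08·[0.5091·0.0000 + 0.4909·0.0000] = 0.0000
Node ud (S = 162): V_ud = 1/1.08·[0.5091·0.0000 + 0.4909·15.4000] = 7.0000
Node dd (S = 96): V_dd = 1/1.08·[0.5091·15.4000 + 0.4909·68.2000] = 38.2593
Node u (S = 202.5): V_u = 1/1.08·[0.5091·0.0000 + 0.4909·7.0000] = 3.1818
Node d (S = 120): V_d = 1/1.08·[0.5091·7.0000 + 0.4909·38.2593] = 20.6902
Node 0 (S = 150): V_0 = 1/1.08·[0.5091·3.1818 + 0.4909·20.6902] = 10.9045

$10.90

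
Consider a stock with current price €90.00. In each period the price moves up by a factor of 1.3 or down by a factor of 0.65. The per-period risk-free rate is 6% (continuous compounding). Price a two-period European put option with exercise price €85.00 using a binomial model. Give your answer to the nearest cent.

Risk-neutral probability p = (e^0.06 − 0.65)/(1.3 − 0.65) = 0.4118/0.6500 = 0.6336
Terminal stock prices: S_uu = 152.1, S_ud = 76.05, S_dd = 38.03
Terminal payoffs (K − S): max(-67.1, 0) = 0, max(8.95, 0) = 8.95, max(46.97, 0) = 46.97
Node u (S = 117): V_u = e^(−0.06)·[0.6336·0.0000 + 0.3664·8.9500] = 3.0884
Node d (S = 58.5): V_d = e^(−0.06)·[0.6336·8.9500 + 0.3664·46.9750] = 21.5500
Node 0 (S = 90): V_0 = e^(−0.06)·[0.6336·3.0884 + 0.3664·21.5500] = 9.2790

€9.28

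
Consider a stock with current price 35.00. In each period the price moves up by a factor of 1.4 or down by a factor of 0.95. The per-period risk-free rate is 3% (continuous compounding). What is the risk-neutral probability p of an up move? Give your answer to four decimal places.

Risk-neutral probability p = (e^0.03 − 0.95)/(1.4 − 0.95) = 0.0805/0.4500 = 0.1788

p = 0.1788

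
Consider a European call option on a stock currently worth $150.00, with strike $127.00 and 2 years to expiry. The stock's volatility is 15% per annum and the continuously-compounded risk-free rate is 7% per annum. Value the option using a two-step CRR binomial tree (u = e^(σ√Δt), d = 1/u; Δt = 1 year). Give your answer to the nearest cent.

CRR parameters: u = e^(σ√Δt) = e^(0.15·√1) = 1.1618, d = 1/u = 0.8607
Per-period rate: rΔt = 0.07·1 = 0.07, so R = e^0.07 = 1.0725
Risk-neutral probability p = (e^0.07 − 0.8607)/(1.1618 − 0.8607) = 0.2118/0.3011 = 0.7034
Terminal stock prices: S_uu = 202.5, S_ud = 150, S_dd = 111.1
Terminal payoffs (S − K): max(75.48, 0) = 75.48, max(23, 0) = 23, max(-15.88, 0) = 0
Node u (S = 174.3): V_u = e^(−0.07)·[0.7034·75.4788 + 0.2966·23.0000] = 55.8611
Node d (S = 129.1): V_d = e^(−0.07)·[0.7034·23.0000 + 0.2966·0.0000] = 15.0836
Node 0 (S = 150): V_0 = e^(−0.07)·[0.7034·55.8611 + 0.2966·15.0836] = 40.8061

$40.81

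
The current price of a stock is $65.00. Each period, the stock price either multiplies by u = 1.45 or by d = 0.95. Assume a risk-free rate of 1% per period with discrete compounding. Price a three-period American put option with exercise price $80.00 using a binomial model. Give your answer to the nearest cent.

$16.20

Risk-neutral probability p = (1 + 0.01 − 0.95)/(1.45 − 0.95) = 0.0600/0.5000 = 0.1200
Terminal stock prices: S_uuu = 198.2, S_uud = 129.8, S_udd = 85.06, S_ddd = 55.73
Terminal payoffs (K − S): max(-118.2, 0) = 0, max(-49.83, 0) = 0, max(-5.061, 0) = 0, max(24.27, 0) = 24.27
Node uu (S = 136.7): continuation = 1/1.01·[0.1200·0.0000 + 0.8800·0.0000] = 0.0000; exercise value = 0.0000 ≤ continuation, so V_uu = 0.0000
Node ud (S = 89.54): continuation = 1/1.01·[0.1200·0.0000 + 0.8800·0.0000] = 0.0000; exercise value = 0.0000 ≤ continuation, so V_ud = 0.0000
Node dd (S = 58.66): continuation = 1/1.01·[0.1200·0.0000 + 0.8800·24.2706] = 21.1467; exercise value = 21.3375 > continuation, so V_dd = 21.3375 (exercise)
Node u (S = 94.25): continuation = 1/1.01·[0.1200·0.0000 + 0.8800·0.0000] = 0.0000; exercise value = 0.0000 ≤ continuation, so V_u = 0.0000
Node d (S = 61.75): continuation = 1/1.01·[0.1200·0.0000 + 0.8800·21.3375] = 18.5911; exercise value = 18.2500 ≤ continuation, so V_d = 18.5911
Node 0 (S = 65): continuation = 1/1.01·[0.1200·0.0000 + 0.8800·18.5911] = 16.1982; exercise value = 15.0000 ≤ continuation, so V_0 = 16.1982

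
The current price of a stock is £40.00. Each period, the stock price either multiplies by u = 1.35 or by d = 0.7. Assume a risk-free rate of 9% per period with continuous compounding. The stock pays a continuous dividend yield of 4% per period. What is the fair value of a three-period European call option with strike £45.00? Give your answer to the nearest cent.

£8.29

Per-period risk-free factor R = e^0.09 = 1.0942; dividend-adjusted growth = e^(0.09−0.04) = 1.0513.
Risk-neutral probability p = (1.0513 − 0.7)/(1.35 − 0.7) = 0.3513/0.6500 = 0.5404
Terminal stock prices: S_uuu = 98.42, S_uud = 51.03, S_udd = 26.46, S_ddd = 13.72
Terminal payoffs (S − K): max(53.42, 0) = 53.42, max(6.03, 0) = 6.03, max(-18.54, 0) = 0, max(-31.28, 0) = 0
Node uu (S = 72.9): V_uu = e^(−0.09)·[0.5404·53.4150 + 0.4596·6.0300] = 28.9146
Node ud (S = 37.8): V_ud = e^(−0.09)·[0.5404·6.0300 + 0.4596·0.0000] = 2.9782
Node dd (S = 19.6): V_dd = e^(−0.09)·[0.5404·0.0000 + 0.4596·0.0000] = 0.0000
Node u (S = 54): V_u = e^(−0.09)·[0.5404·28.9146 + 0.4596·2.9782] = 15.5320
Node d (S = 28): V_d = e^(−0.09)·[0.5404·2.9782 + 0.4596·0.0000] = 1.4710
Node 0 (S = 40): V_0 = e^(−0.09)·[0.5404·15.5320 + 0.4596·1.4710] = 8.2892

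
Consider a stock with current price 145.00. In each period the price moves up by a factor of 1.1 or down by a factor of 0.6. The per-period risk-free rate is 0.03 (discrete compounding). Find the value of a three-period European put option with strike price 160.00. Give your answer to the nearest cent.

20.63

Risk-neutral probability p = (1 + 0.03 − 0.6)/(1.1 − 0.6) = 0.4300/0.5000 = 0.8600
Terminal stock prices: S_uuu = 193, S_uud = 105.3, S_udd = 57.42, S_ddd = 31.32
Terminal payoffs (K − S): max(-33, 0) = 0, max(54.73, 0) = 54.73, max(102.6, 0) = 102.6, max(128.7, 0) = 128.7
Node uu (S = 175.5): V_uu = 1/1.03·[0.8600·0.0000 + 0.1400·54.7300] = 7.4390
Node ud (S = 95.7): V_ud = 1/1.03·[0.8600·54.7300 + 0.1400·102.5800] = 59.6398
Node dd (S = 52.2): V_dd = 1/1.03·[0.8600·102.5800 + 0.1400·128.6800] = 103.1398
Node u (S = 159.5): V_u = 1/1.03·[0.8600·7.4390 + 0.1400·59.6398] = 14.3176
Node d (S = 87): V_d = 1/1.03·[0.8600·59.6398 + 0.1400·103.1398] = 63.8153
Node 0 (S = 145): V_0 = 1/1.03·[0.8600·14.3176 + 0.1400·63.8153] = 20.6284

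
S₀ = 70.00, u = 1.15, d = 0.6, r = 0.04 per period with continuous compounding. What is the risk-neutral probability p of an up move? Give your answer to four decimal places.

p = 0.8015

Risk-neutral probability p = (e^0.04 − 0.6)/(1.15 − 0.6) = 0.4408/0.5500 = 0.8015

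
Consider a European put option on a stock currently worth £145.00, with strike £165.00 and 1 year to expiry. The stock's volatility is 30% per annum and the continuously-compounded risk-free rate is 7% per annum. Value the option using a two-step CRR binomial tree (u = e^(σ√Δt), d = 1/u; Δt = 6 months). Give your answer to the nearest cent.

CRR parameters: u = e^(σ√Δt) = e^(0.3·√0.5) = 1.2363, d = 1/u = 0.8089
Per-period rate: rΔt = 0.07·0.5 = 0.035, so R = e^0.035 = 1.0356
Risk-neutral probability p = (e^0.035 − 0.8089)/(1.2363 − 0.8089) = 0.2268/0.4275 = 0.5305
Terminal stock prices: S_uu = 221.6, S_ud = 145, S_dd = 94.87
Terminal payoffs (K − S): max(-56.63, 0) = 0, max(20, 0) = 20, max(70.13, 0) = 70.13
Node u (S = 179.3): V_u = e^(−0.035)·[0.5305·0.0000 + 0.4695·20.0000] = 9.0671
Node d (S = 117.3): V_d = e^(−0.035)·[0.5305·20.0000 + 0.4695·70.1336] = 42.0405
Node 0 (S = 145): V_0 = e^(−0.035)·[0.5305·9.0671 + 0.4695·42.0405] = 23.7040

£23.70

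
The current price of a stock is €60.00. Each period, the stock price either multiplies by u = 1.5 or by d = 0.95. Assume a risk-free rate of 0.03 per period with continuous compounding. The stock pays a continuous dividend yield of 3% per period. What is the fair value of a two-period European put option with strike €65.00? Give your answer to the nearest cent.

€8.44

Per-period risk-free factor R = e^0.03 = 1.0305; dividend-adjusted growth = e^(0.03−0.03) = 1.0000.
Risk-neutral probability p = (1.0000 − 0.95)/(1.5 − 0.95) = 0.0500/0.5500 = 0.0909
Terminal stock prices: S_uu = 135, S_ud = 85.5, S_dd = 54.15
Terminal payoffs (K − S): max(-70, 0) = 0, max(-20.5, 0) = 0, max(10.85, 0) = 10.85
Node u (S = 90): V_u = e^(−0.03)·[0.0909·0.0000 + 0.9091·0.0000] = 0.0000
Node d (S = 57): V_d = e^(−0.03)·[0.0909·0.0000 + 0.9091·10.8500] = 9.5721
Node 0 (S = 60): V_0 = e^(−0.03)·[0.0909·0.0000 + 0.9091·9.5721] = 8.4447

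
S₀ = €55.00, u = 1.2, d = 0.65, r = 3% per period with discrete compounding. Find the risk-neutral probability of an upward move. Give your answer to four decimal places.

Risk-neutral probability p = (1 + 0.03 − 0.65)/(1.2 − 0.65) = 0.3800/0.5500 = 0.6909

p = 0.6909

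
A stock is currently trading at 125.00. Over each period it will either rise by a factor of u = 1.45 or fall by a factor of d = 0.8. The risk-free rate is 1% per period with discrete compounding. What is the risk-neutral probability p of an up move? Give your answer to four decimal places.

p = 0.3231

Risk-neutral probability p = (1 + 0.01 − 0.8)/(1.45 − 0.8) = 0.2100/0.6500 = 0.3231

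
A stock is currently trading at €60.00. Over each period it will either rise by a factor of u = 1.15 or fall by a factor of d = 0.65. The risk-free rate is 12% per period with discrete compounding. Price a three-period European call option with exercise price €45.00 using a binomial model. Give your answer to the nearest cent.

€28.09

Risk-neutral probability p = (1 + 0.12 − 0.65)/(1.15 − 0.65) = 0.4700/0.5000 = 0.9400
Terminal stock prices: S_uuu = 91.25, S_uud = 51.58, S_udd = 29.15, S_ddd = 16.48
Terminal payoffs (S − K): max(46.25, 0) = 46.25, max(6.578, 0) = 6.578, max(-15.85, 0) = 0, max(-28.52, 0) = 0
Node uu (S = 79.35): V_uu = 1/1.12·[0.9400·46.2525 + 0.0600·6.5775] = 39.1714
Node ud (S = 44.85): V_ud = 1/1.12·[0.9400·6.5775 + 0.0600·0.0000] = 5.5204
Node dd (S = 25.35): V_dd = 1/1.12·[0.9400·0.0000 + 0.0600·0.0000] = 0.0000
Node u (S = 69): V_u = 1/1.12·[0.9400·39.1714 + 0.0600·5.5204] = 33.1718
Node d (S = 39): V_d = 1/1.12·[0.9400·5.5204 + 0.0600·0.0000] = 4.6332
Node 0 (S = 60): V_0 = 1/1.12·[0.9400·33.1718 + 0.0600·4.6332] = 28.0888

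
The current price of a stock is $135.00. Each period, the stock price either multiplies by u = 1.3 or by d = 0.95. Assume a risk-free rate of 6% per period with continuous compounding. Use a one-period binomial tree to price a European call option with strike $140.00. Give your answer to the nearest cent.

$10.68

Risk-neutral probability p = (e^0.06 − 0.95)/(1.3 − 0.95) = 0.1118/0.3500 = 0.3195
Terminal stock prices: S_u = 175.5, S_d = 128.2
Terminal payoffs (S − K): max(35.5, 0) = 35.5, max(-11.75, 0) = 0
Node 0 (S = 135): V_0 = e^(−0.06)·[0.3195·35.5000 + 0.6805·0.0000] = 10.6828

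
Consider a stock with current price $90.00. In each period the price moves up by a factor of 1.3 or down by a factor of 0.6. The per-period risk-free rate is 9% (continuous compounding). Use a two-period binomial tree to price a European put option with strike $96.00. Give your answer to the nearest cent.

$13.54

Risk-neutral probability p = (e^0.09 − 0.6)/(1.3 − 0.6) = 0.4942/0.7000 = 0.7060
Terminal stock prices: S_uu = 152.1, S_ud = 70.2, S_dd = 32.4
Terminal payoffs (K − S): max(-56.1, 0) = 0, max(25.8, 0) = 25.8, max(63.6, 0) = 63.6
Node u (S = 117): V_u = e^(−0.09)·[0.7060·0.0000 + 0.2940·25.8000] = 6.9332
Node d (S = 54): V_d = e^(−0.09)·[0.7060·25.8000 + 0.2940·63.6000] = 33.7374
Node 0 (S = 90): V_0 = e^(−0.09)·[0.7060·6.9332 + 0.2940·33.7374] = 13.5396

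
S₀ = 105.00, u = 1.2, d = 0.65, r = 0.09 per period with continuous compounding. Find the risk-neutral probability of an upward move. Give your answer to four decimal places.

p = 0.8076

Risk-neutral probability p = (e^0.09 − 0.65)/(1.2 − 0.65) = 0.4442/0.5500 = 0.8076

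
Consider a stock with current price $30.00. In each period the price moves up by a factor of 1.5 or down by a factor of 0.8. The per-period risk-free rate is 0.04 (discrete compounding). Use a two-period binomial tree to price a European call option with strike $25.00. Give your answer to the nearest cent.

Risk-neutral probability p = (1 + 0.04 − 0.8)/(1.5 − 0.8) = 0.2400/0.7000 = 0.3429
Terminal stock prices: S_uu = 67.5, S_ud = 36, S_dd = 19.2
Terminal payoffs (S − K): max(42.5, 0) = 42.5, max(11, 0) = 11, max(-5.8, 0) = 0
Node u (S = 45): V_u = 1/1.04·[0.3429·42.5000 + 0.6571·11.0000] = 20.9615
Node d (S = 24): V_d = 1/1.04·[0.3429·11.0000 + 0.6571·0.0000] = 3.6264
Node 0 (S = 30): V_0 = 1/1.04·[0.3429·20.9615 + 0.6571·3.6264] = 9.2018

$9.20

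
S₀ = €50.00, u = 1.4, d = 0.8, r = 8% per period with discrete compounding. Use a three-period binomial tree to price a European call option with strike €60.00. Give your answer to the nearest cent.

Risk-neutral probability p = (1 + 0.08 − 0.8)/(1.4 − 0.8) = 0.2800/0.6000 = 0.4667
Terminal stock prices: S_uuu = 137.2, S_uud = 78.4, S_udd = 44.8, S_ddd = 25.6
Terminal payoffs (S − K): max(77.2, 0) = 77.2, max(18.4, 0) = 18.4, max(-15.2, 0) = 0, max(-34.4, 0) = 0
Node uu (S = 98): V_uu = 1/1.08·[0.4667·77.2000 + 0.5333·18.4000] = 42.4444
Node ud (S = 56): V_ud = 1/1.08·[0.4667·18.4000 + 0.5333·0.0000] = 7.9506
Node dd (S = 32): V_dd = 1/1.08·[0.4667·0.0000 + 0.5333·0.0000] = 0.0000
Node u (S = 70): V_u = 1/1.08·[0.4667·42.4444 + 0.5333·7.9506] = 22.2664
Node d (S = 40): V_d = 1/1.08·[0.4667·7.9506 + 0.5333·0.0000] = 3.4355
Node 0 (S = 50): V_0 = 1/1.08·[0.4667·22.2664 + 0.5333·3.4355] = 11.3178

€11.32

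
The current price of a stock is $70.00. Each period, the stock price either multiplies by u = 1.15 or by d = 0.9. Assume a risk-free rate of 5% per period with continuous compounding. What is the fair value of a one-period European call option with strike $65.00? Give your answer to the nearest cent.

$8.92

Risk-neutral probability p = (e^0.05 − 0.9)/(1.15 − 0.9) = 0.1513/0.2500 = 0.6051
Terminal stock prices: S_u = 80.5, S_d = 63
Terminal payoffs (S − K): max(15.5, 0) = 15.5, max(-2, 0) = 0
Node 0 (S = 70): V_0 = e^(−0.05)·[0.6051·15.5000 + 0.3949·0.0000] = 8.9214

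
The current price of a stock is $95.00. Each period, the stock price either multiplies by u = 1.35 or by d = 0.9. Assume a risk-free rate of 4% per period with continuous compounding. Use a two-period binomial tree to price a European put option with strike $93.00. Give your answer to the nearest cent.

Risk-neutral probability p = (e^0.04 − 0.9)/(1.35 − 0.9) = 0.1408/0.4500 = 0.3129
Terminal stock prices: S_uu = 173.1, S_ud = 115.4, S_dd = 76.95
Terminal payoffs (K − S): max(-80.14, 0) = 0, max(-22.42, 0) = 0, max(16.05, 0) = 16.05
Node u (S = 128.2): V_u = e^(−0.04)·[0.3129·0.0000 + 0.6871·0.0000] = 0.0000
Node d (S = 85.5): V_d = e^(−0.04)·[0.3129·0.0000 + 0.6871·16.0500] = 10.5953
Node 0 (S = 95): V_0 = e^(−0.04)·[0.3129·0.0000 + 0.6871·10.5953] = 6.9945

$6.99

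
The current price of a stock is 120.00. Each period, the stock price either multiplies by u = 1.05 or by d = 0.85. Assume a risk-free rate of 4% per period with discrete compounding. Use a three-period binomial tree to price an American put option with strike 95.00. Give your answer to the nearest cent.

Risk-neutral probability p = (1 + 0.04 − 0.85)/(1.05 − 0.85) = 0.1900/0.2000 = 0.9500
Terminal stock prices: S_uuu = 138.9, S_uud = 112.5, S_udd = 91.03, S_ddd = 73.69
Terminal payoffs (K − S): max(-43.92, 0) = 0, max(-17.46, 0) = 0, max(3.965, 0) = 3.965, max(21.31, 0) = 21.31
Node uu (S = 132.3): continuation = 1/1.04·[0.9500·0.0000 + 0.0500·0.0000] = 0.0000; exercise value = 0.0000 ≤ continuation, so V_uu = 0.0000
Node ud (S = 107.1): continuation = 1/1.04·[0.9500·0.0000 + 0.0500·3.9650] = 0.1906; exercise value = 0.0000 ≤ continuation, so V_ud = 0.1906
Node dd (S = 86.7): continuation = 1/1.04·[0.9500·3.9650 + 0.0500·21.3050] = 4.6462; exercise value = 8.3000 > continuation, so V_dd = 8.3000 (exercise)
Node u (S = 126): continuation = 1/1.04·[0.9500·0.0000 + 0.0500·0.1906] = 0.0092; exercise value = 0.0000 ≤ continuation, so V_u = 0.0092
Node d (S = 102): continuation = 1/1.04·[0.9500·0.1906 + 0.0500·8.3000] = 0.5732; exercise value = 0.0000 ≤ continuation, so V_d = 0.5732
Node 0 (S = 120): continuation = 1/1.04·[0.9500·0.0092 + 0.0500·0.5732] = 0.0359; exercise value = 0.0000 ≤ continuation, so V_0 = 0.0359

0.04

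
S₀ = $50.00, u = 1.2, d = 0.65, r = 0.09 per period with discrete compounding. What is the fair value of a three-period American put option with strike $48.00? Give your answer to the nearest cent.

$4.17

Risk-neutral probability p = (1 + 0.09 − 0.65)/(1.2 − 0.65) = 0.4400/0.5500 = 0.8000
Terminal stock prices: S_uuu = 86.4, S_uud = 46.8, S_udd = 25.35, S_ddd = 13.73
Terminal payoffs (K − S): max(-38.4, 0) = 0, max(1.2, 0) = 1.2, max(22.65, 0) = 22.65, max(34.27, 0) = 34.27
Node uu (S = 72): continuation = 1/1.09·[0.8000·0.0000 + 0.2000·1.2000] = 0.2202; exercise value = 0.0000 ≤ continuation, so V_uu = 0.2202
Node ud (S = 39): continuation = 1/1.09·[0.8000·1.2000 + 0.2000·22.6500] = 5.0367; exercise value = 9.0000 > continuation, so V_ud = 9.0000 (exercise)
Node dd (S = 21.13): continuation = 1/1.09·[0.8000·22.6500 + 0.2000·34.2687] = 22.9117; exercise value = 26.8750 > continuation, so V_dd = 26.8750 (exercise)
Node u (S = 60): continuation = 1/1.09·[0.8000·0.2202 + 0.2000·9.0000] = 1.8130; exercise value = 0.0000 ≤ continuation, so V_u = 1.8130
Node d (S = 32.5): continuation = 1/1.09·[0.8000·9.0000 + 0.2000·26.8750] = 11.5367; exercise value = 15.5000 > continuation, so V_d = 15.5000 (exercise)
Node 0 (S = 50): continuation = 1/1.09·[0.8000·1.8130 + 0.2000·15.5000] = 4.1747; exercise value = 0.0000 ≤ continuation, so V_0 = 4.1747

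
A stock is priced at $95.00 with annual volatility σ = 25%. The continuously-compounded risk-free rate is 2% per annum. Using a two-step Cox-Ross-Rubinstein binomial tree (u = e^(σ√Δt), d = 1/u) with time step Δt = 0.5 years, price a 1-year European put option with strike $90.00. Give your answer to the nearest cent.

$6.07

CRR parameters: u = e^(σ√Δt) = e^(0.25·√0.5) = 1.1934, d = 1/u = 0.8380
Per-period rate: rΔt = 0.02·0.5 = 0.01, so R = e^0.01 = 1.0101
Risk-neutral probability p = (e^0.01 − 0.8380)/(1.1934 − 0.8380) = 0.1721/0.3554 = 0.4842
Terminal stock prices: S_uu = 135.3, S_ud = 95, S_dd = 66.71
Terminal payoffs (K − S): max(-45.29, 0) = 0, max(-5, 0) = 0, max(23.29, 0) = 23.29
Node u (S = 113.4): V_u = e^(−0.01)·[0.4842·0.0000 + 0.5158·0.0000] = 0.0000
Node d (S = 79.61): V_d = e^(−0.01)·[0.4842·0.0000 + 0.5158·23.2921] = 11.8945
Node 0 (S = 95): V_0 = e^(−0.01)·[0.4842·0.0000 + 0.5158·11.8945] = 6.0742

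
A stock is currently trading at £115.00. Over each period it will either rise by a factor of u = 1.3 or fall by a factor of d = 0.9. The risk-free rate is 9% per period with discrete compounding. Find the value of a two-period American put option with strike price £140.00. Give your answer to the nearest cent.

£25.00

Risk-neutral probability p = (1 + 0.09 − 0.9)/(1.3 − 0.9) = 0.1900/0.4000 = 0.4750
Terminal stock prices: S_uu = 194.4, S_ud = 134.6, S_dd = 93.15
Terminal payoffs (K − S): max(-54.35, 0) = 0, max(5.45, 0) = 5.45, max(46.85, 0) = 46.85
Node u (S = 149.5): continuation = 1/1.09·[0.4750·0.0000 + 0.5250·5.4500] = 2.6250; exercise value = 0.0000 ≤ continuation, so V_u = 2.6250
Node d (S = 103.5): continuation = 1/1.09·[0.4750·5.4500 + 0.5250·46.8500] = 24.9404; exercise value = 36.5000 > continuation, so V_d = 36.5000 (exercise)
Node 0 (S = 115): continuation = 1/1.09·[0.4750·2.6250 + 0.5250·36.5000] = 18.7242; exercise value = 25.0000 > continuation, so V_0 = 25.0000 (exercise)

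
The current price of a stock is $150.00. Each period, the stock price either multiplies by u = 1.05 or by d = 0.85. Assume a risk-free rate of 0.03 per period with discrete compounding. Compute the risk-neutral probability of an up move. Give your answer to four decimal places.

p = 0.9000

Risk-neutral probability p = (1 + 0.03 − 0.85)/(1.05 − 0.85) = 0.1800/0.2000 = 0.9000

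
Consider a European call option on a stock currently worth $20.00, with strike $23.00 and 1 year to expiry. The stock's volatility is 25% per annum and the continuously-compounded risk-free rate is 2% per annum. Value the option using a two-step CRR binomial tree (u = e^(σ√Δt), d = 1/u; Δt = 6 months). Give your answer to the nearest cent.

$1.26

CRR parameters: u = e^(σ√Δt) = e^(0.25·√0.5) = 1.1934, d = 1/u = 0.8380
Per-period rate: rΔt = 0.02·0.5 = 0.01, so R = e^0.01 = 1.0101
Risk-neutral probability p = (e^0.01 − 0.8380)/(1.1934 − 0.8380) = 0.1721/0.3554 = 0.4842
Terminal stock prices: S_uu = 28.48, S_ud = 20, S_dd = 14.04
Terminal payoffs (S − K): max(5.482, 0) = 5.482, max(-3, 0) = 0, max(-8.956, 0) = 0
Node u (S = 23.87): V_u = e^(−0.01)·[0.4842·5.4824 + 0.5158·0.0000] = 2.6282
Node d (S = 16.76): V_d = e^(−0.01)·[0.4842·0.0000 + 0.5158·0.0000] = 0.0000
Node 0 (S = 20): V_0 = e^(−0.01)·[0.4842·2.6282 + 0.5158·0.0000] = 1.2599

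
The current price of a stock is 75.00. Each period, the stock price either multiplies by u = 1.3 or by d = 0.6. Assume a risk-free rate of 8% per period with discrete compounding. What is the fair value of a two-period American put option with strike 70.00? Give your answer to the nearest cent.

9.40

Risk-neutral probability p = (1 + 0.08 − 0.6)/(1.3 − 0.6) = 0.4800/0.7000 = 0.6857
Terminal stock prices: S_uu = 126.8, S_ud = 58.5, S_dd = 27
Terminal payoffs (K − S): max(-56.75, 0) = 0, max(11.5, 0) = 11.5, max(43, 0) = 43
Node u (S = 97.5): continuation = 1/1.08·[0.6857·0.0000 + 0.3143·11.5000] = 3.3466; exercise value = 0.0000 ≤ continuation, so V_u = 3.3466
Node d (S = 45): continuation = 1/1.08·[0.6857·11.5000 + 0.3143·43.0000] = 19.8148; exercise value = 25.0000 > continuation, so V_d = 25.0000 (exercise)
Node 0 (S = 75): continuation = 1/1.08·[0.6857·3.3466 + 0.3143·25.0000] = 9.3999; exercise value = 0.0000 ≤ continuation, so V_0 = 9.3999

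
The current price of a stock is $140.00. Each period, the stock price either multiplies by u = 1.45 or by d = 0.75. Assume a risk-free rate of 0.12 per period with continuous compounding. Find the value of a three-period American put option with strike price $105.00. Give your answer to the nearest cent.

Risk-neutral probability p = (e^0.12 − 0.75)/(1.45 − 0.75) = 0.3775/0.7000 = 0.5393
Terminal stock prices: S_uuu = 426.8, S_uud = 220.8, S_udd = 114.2, S_ddd = 59.06
Terminal payoffs (K − S): max(-321.8, 0) = 0, max(-115.8, 0) = 0, max(-9.188, 0) = 0, max(45.94, 0) = 45.94
Node uu (S = 294.4): continuation = e^(−0.12)·[0.5393·0.0000 + 0.4607·0.0000] = 0.0000; exercise value = 0.0000 ≤ continuation, so V_uu = 0.0000
Node ud (S = 152.2): continuation = e^(−0.12)·[0.5393·0.0000 + 0.4607·0.0000] = 0.0000; exercise value = 0.0000 ≤ continuation, so V_ud = 0.0000
Node dd (S = 78.75): continuation = e^(−0.12)·[0.5393·0.0000 + 0.4607·45.9375] = 18.7710; exercise value = 26.2500 > continuation, so V_dd = 26.2500 (exercise)
Node u (S = 203): continuation = e^(−0.12)·[0.5393·0.0000 + 0.4607·0.0000] = 0.0000; exercise value = 0.0000 ≤ continuation, so V_u = 0.0000
Node d (S = 105): continuation = e^(−0.12)·[0.5393·0.0000 + 0.4607·26.2500] = 10.7263; exercise value = 0.0000 ≤ continuation, so V_d = 10.7263
Node 0 (S = 140): continuation = e^(−0.12)·[0.5393·0.0000 + 0.4607·10.7263] = 4.3830; exercise value = 0.0000 ≤ continuation, so V_0 = 4.3830

$4.38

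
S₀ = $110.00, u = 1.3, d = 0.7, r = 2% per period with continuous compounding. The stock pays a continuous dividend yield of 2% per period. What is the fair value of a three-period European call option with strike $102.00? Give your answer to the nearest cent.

$26.38

Per-period risk-free factor R = e^0.02 = 1.0202; dividend-adjusted growth = e^(0.02−0.02) = 1.0000.
Risk-neutral probability p = (1.0000 − 0.7)/(1.3 − 0.7) = 0.3000/0.6000 = 0.5000
Terminal stock prices: S_uuu = 241.7, S_uud = 130.1, S_udd = 70.07, S_ddd = 37.73
Terminal payoffs (S − K): max(139.7, 0) = 139.7, max(28.13, 0) = 28.13, max(-31.93, 0) = 0, max(-64.27, 0) = 0
Node uu (S = 185.9): V_uu = e^(−0.02)·[0.5000·139.6700 + 0.5000·28.1300] = 82.2387
Node ud (S = 100.1): V_ud = e^(−0.02)·[0.5000·28.1300 + 0.5000·0.0000] = 13.7865
Node dd (S = 53.9): V_dd = e^(−0.02)·[0.5000·0.0000 + 0.5000·0.0000] = 0.0000
Node u (S = 143): V_u = e^(−0.02)·[0.5000·82.2387 + 0.5000·13.7865] = 47.0619
Node d (S = 77): V_d = e^(−0.02)·[0.5000·13.7865 + 0.5000·0.0000] = 6.7568
Node 0 (S = 110): V_0 = e^(−0.02)·[0.5000·47.0619 + 0.5000·6.7568] = 26.3765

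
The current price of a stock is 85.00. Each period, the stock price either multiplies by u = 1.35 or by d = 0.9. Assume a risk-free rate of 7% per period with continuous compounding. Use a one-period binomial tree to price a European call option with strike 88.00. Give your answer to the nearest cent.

Risk-neutral probability p = (e^0.07 − 0.9)/(1.35 − 0.9) = 0.1725/0.4500 = 0.3834
Terminal stock prices: S_u = 114.8, S_d = 76.5
Terminal payoffs (S − K): max(26.75, 0) = 26.75, max(-11.5, 0) = 0
Node 0 (S = 85): V_0 = e^(−0.07)·[0.3834·26.7500 + 0.6166·0.0000] = 9.5614

9.56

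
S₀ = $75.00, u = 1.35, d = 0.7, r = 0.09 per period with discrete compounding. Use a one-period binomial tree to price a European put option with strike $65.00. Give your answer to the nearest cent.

Risk-neutral probability p = (1 + 0.09 − 0.7)/(1.35 − 0.7) = 0.3900/0.6500 = 0.6000
Terminal stock prices: S_u = 101.2, S_d = 52.5
Terminal payoffs (K − S): max(-36.25, 0) = 0, max(12.5, 0) = 12.5
Node 0 (S = 75): V_0 = 1/1.09·[0.6000·0.0000 + 0.4000·12.5000] = 4.5872

$4.59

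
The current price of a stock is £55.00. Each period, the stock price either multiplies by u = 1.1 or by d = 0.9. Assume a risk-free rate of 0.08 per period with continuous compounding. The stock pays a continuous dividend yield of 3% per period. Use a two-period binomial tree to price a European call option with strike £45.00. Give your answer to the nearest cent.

£13.47

Per-period risk-free factor R = e^0.08 = 1.0833; dividend-adjusted growth = e^(0.08−0.03) = 1.0513.
Risk-neutral probability p = (1.0513 − 0.9)/(1.1 − 0.9) = 0.1513/0.2000 = 0.7564
Terminal stock prices: S_uu = 66.55, S_ud = 54.45, S_dd = 44.55
Terminal payoffs (S − K): max(21.55, 0) = 21.55, max(9.45, 0) = 9.45, max(-0.45, 0) = 0
Node u (S = 60.5): V_u = e^(−0.08)·[0.7564·21.5500 + 0.2436·9.4500] = 17.1717
Node d (S = 49.5): V_d = e^(−0.08)·[0.7564·9.4500 + 0.2436·0.0000] = 6.5980
Node 0 (S = 55): V_0 = e^(−0.08)·[0.7564·17.1717 + 0.2436·6.5980] = 13.4733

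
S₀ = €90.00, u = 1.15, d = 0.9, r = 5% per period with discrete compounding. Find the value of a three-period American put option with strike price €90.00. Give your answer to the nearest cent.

Risk-neutral probability p = (1 + 0.05 − 0.9)/(1.15 − 0.9) = 0.1500/0.2500 = 0.6000
Terminal stock prices: S_uuu = 136.9, S_uud = 107.1, S_udd = 83.83, S_ddd = 65.61
Terminal payoffs (K − S): max(-46.88, 0) = 0, max(-17.12, 0) = 0, max(6.165, 0) = 6.165, max(24.39, 0) = 24.39
Node uu (S = 119): continuation = 1/1.05·[0.6000·0.0000 + 0.4000·0.0000] = 0.0000; exercise value = 0.0000 ≤ continuation, so V_uu = 0.0000
Node ud (S = 93.15): continuation = 1/1.05·[0.6000·0.0000 + 0.4000·6.1650] = 2.3486; exercise value = 0.0000 ≤ continuation, so V_ud = 2.3486
Node dd (S = 72.9): continuation = 1/1.05·[0.6000·6.1650 + 0.4000·24.3900] = 12.8143; exercise value = 17.1000 > continuation, so V_dd = 17.1000 (exercise)
Node u (S = 103.5): continuation = 1/1.05·[0.6000·0.0000 + 0.4000·2.3486] = 0.8947; exercise value = 0.0000 ≤ continuation, so V_u = 0.8947
Node d (S = 81): continuation = 1/1.05·[0.6000·2.3486 + 0.4000·17.1000] = 7.8563; exercise value = 9.0000 > continuation, so V_d = 9.0000 (exercise)
Node 0 (S = 90): continuation = 1/1.05·[0.6000·0.8947 + 0.4000·9.0000] = 3.9398; exercise value = 0.0000 ≤ continuation, so V_0 = 3.9398

€3.94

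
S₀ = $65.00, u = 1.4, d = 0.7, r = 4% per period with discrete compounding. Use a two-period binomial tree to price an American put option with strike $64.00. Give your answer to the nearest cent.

Risk-neutral probability p = (1 + 0.04 − 0.7)/(1.4 − 0.7) = 0.3400/0.7000 = 0.4857
Terminal stock prices: S_uu = 127.4, S_ud = 63.7, S_dd = 31.85
Terminal payoffs (K − S): max(-63.4, 0) = 0, max(0.3, 0) = 0.3, max(32.15, 0) = 32.15
Node u (S = 91): continuation = 1/1.04·[0.4857·0.0000 + 0.5143·0.3000] = 0.1484; exercise value = 0.0000 ≤ continuation, so V_u = 0.1484
Node d (S = 45.5): continuation = 1/1.04·[0.4857·0.3000 + 0.5143·32.1500] = 16.0385; exercise value = 18.5000 > continuation, so V_d = 18.5000 (exercise)
Node 0 (S = 65): continuation = 1/1.04·[0.4857·0.1484 + 0.5143·18.5000] = 9.2176; exercise value = 0.0000 ≤ continuation, so V_0 = 9.2176

$9.22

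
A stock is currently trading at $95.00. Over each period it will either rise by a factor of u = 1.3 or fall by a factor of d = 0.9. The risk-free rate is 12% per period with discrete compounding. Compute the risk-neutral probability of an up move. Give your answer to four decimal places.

Risk-neutral probability p = (1 + 0.12 − 0.9)/(1.3 − 0.9) = 0.2200/0.4000 = 0.5500

p = 0.5500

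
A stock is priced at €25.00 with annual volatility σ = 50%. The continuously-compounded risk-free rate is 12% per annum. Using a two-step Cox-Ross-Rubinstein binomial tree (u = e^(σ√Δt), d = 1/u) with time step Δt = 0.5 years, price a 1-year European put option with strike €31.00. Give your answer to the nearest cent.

€6.83

CRR parameters: u = e^(σ√Δt) = e^(0.5·√0.5) = 1.4241, d = 1/u = 0.7022
Per-period rate: rΔt = 0.12·0.5 = 0.06, so R = e^0.06 = 1.0618
Risk-neutral probability p = (e^0.06 − 0.7022)/(1.4241 − 0.7022) = 0.3596/0.7219 = 0.4982
Terminal stock prices: S_uu = 50.7, S_ud = 25, S_dd = 12.33
Terminal payoffs (K − S): max(-19.7, 0) = 0, max(6, 0) = 6, max(18.67, 0) = 18.67
Node u (S = 35.6): V_u = e^(−0.06)·[0.4982·0.0000 + 0.5018·6.0000] = 2.8356
Node d (S = 17.55): V_d = e^(−0.06)·[0.4982·6.0000 + 0.5018·18.6733] = 11.6400
Node 0 (S = 25): V_0 = e^(−0.06)·[0.4982·2.8356 + 0.5018·11.6400] = 6.8314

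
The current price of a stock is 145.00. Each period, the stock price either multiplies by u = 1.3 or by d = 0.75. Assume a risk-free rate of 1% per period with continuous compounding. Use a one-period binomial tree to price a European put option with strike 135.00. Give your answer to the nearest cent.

13.70

Risk-neutral probability p = (e^0.01 − 0.75)/(1.3 − 0.75) = 0.2601/0.5500 = 0.4728
Terminal stock prices: S_u = 188.5, S_d = 108.8
Terminal payoffs (K − S): max(-53.5, 0) = 0, max(26.25, 0) = 26.25
Node 0 (S = 145): V_0 = e^(−0.01)·[0.4728·0.0000 + 0.5272·26.2500] = 13.7008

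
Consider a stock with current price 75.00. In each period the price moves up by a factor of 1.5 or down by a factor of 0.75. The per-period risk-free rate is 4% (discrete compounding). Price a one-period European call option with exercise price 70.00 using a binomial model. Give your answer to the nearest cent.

Risk-neutral probability p = (1 + 0.04 − 0.75)/(1.5 − 0.75) = 0.2900/0.7500 = 0.3867
Terminal stock prices: S_u = 112.5, S_d = 56.25
Terminal payoffs (S − K): max(42.5, 0) = 42.5, max(-13.75, 0) = 0
Node 0 (S = 75): V_0 = 1/1.04·[0.3867·42.5000 + 0.6133·0.0000] = 15.8013

15.80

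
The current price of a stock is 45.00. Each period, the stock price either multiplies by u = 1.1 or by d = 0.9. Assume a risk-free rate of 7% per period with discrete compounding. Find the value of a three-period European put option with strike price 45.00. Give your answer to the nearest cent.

0.26

Risk-neutral probability p = (1 + 0.07 − 0.9)/(1.1 − 0.9) = 0.1700/0.2000 = 0.8500
Terminal stock prices: S_uuu = 59.9, S_uud = 49.01, S_udd = 40.1, S_ddd = 32.81
Terminal payoffs (K − S): max(-14.9, 0) = 0, max(-4.005, 0) = 0, max(4.905, 0) = 4.905, max(12.19, 0) = 12.19
Node uu (S = 54.45): V_uu = 1/1.07·[0.8500·0.0000 + 0.1500·0.0000] = 0.0000
Node ud (S = 44.55): V_ud = 1/1.07·[0.8500·0.0000 + 0.1500·4.9050] = 0.6876
Node dd (S = 36.45): V_dd = 1/1.07·[0.8500·4.9050 + 0.1500·12.1950] = 5.6061
Node u (S = 49.5): V_u = 1/1.07·[0.8500·0.0000 + 0.1500·0.6876] = 0.0964
Node d (S = 40.5): V_d = 1/1.07·[0.8500·0.6876 + 0.1500·5.6061] = 1.3321
Node 0 (S = 45): V_0 = 1/1.07·[0.8500·0.0964 + 0.1500·1.3321] = 0.2633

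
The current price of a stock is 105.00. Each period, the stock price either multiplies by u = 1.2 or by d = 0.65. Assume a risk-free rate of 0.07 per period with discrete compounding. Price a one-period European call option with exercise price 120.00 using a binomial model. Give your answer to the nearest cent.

Risk-neutral probability p = (1 + 0.07 − 0.65)/(1.2 − 0.65) = 0.4200/0.5500 = 0.7636
Terminal stock prices: S_u = 126, S_d = 68.25
Terminal payoffs (S − K): max(6, 0) = 6, max(-51.75, 0) = 0
Node 0 (S = 105): V_0 = 1/1.07·[0.7636·6.0000 + 0.2364·0.0000] = 4.2821

4.28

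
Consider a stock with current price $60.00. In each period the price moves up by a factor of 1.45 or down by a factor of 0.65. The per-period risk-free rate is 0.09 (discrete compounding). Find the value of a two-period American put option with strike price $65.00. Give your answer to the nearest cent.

$12.49

Risk-neutral probability p = (1 + 0.09 − 0.65)/(1.45 − 0.65) = 0.4400/0.8000 = 0.5500
Terminal stock prices: S_uu = 126.2, S_ud = 56.55, S_dd = 25.35
Terminal payoffs (K − S): max(-61.15, 0) = 0, max(8.45, 0) = 8.45, max(39.65, 0) = 39.65
Node u (S = 87): continuation = 1/1.09·[0.5500·0.0000 + 0.4500·8.4500] = 3.4885; exercise value = 0.0000 ≤ continuation, so V_u = 3.4885
Node d (S = 39): continuation = 1/1.09·[0.5500·8.4500 + 0.4500·39.6500] = 20.6330; exercise value = 26.0000 > continuation, so V_d = 26.0000 (exercise)
Node 0 (S = 60): continuation = 1/1.09·[0.5500·3.4885 + 0.4500·26.0000] = 12.4942; exercise value = 5.0000 ≤ continuation, so V_0 = 12.4942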